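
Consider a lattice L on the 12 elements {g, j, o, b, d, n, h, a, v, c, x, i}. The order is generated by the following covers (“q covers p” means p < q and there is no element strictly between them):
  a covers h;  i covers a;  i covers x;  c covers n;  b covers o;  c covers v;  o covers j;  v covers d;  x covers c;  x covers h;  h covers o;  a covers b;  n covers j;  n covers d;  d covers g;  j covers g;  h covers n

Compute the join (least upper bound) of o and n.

Common upper bounds of {o, n}: a, h, i, x.
The least among these is h.

h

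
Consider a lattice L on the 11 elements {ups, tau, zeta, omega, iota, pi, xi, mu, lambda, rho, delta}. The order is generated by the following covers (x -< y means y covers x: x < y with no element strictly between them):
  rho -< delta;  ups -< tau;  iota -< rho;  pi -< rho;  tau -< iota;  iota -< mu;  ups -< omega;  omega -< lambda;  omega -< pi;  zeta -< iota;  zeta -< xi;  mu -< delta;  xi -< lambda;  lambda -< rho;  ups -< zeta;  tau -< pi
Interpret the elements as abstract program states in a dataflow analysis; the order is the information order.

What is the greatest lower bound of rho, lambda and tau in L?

ups

Common lower bounds of {rho, lambda, tau}: ups.
The greatest among these is ups.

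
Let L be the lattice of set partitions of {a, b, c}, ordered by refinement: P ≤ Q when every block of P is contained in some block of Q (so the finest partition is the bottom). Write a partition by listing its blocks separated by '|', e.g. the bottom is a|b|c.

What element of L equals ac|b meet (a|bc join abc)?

a|bc ∨ abc = abc
ac|b ∧ abc = ac|b

ac|b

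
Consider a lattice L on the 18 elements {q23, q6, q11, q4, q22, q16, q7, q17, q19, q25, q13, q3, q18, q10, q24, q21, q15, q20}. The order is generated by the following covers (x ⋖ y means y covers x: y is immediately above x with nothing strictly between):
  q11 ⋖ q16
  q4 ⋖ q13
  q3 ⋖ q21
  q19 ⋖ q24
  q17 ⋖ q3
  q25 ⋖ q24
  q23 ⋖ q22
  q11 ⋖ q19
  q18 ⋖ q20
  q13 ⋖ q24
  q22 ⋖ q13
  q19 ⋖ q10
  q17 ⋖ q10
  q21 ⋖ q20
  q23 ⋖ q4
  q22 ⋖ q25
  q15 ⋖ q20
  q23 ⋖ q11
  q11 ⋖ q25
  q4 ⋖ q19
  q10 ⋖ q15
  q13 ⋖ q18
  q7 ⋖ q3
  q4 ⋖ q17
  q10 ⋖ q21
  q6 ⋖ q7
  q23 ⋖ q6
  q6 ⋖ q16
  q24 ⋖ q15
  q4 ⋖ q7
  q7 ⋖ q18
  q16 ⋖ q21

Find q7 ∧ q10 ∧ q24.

Common lower bounds of {q7, q10, q24}: q23, q4.
The greatest among these is q4.

q4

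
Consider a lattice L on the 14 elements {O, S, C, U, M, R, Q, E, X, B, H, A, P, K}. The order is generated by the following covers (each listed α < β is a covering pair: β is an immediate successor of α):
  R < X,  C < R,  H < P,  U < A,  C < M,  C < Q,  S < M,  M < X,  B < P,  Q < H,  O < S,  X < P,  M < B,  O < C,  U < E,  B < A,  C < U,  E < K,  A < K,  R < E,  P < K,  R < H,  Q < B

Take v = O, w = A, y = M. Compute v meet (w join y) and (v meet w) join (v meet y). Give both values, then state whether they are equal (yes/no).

w join y = A, so v meet (w join y) = O meet A = O.
v meet w = O and v meet y = O, so (v meet w) join (v meet y) = O join O = O.
Equal: yes.

O; O; yes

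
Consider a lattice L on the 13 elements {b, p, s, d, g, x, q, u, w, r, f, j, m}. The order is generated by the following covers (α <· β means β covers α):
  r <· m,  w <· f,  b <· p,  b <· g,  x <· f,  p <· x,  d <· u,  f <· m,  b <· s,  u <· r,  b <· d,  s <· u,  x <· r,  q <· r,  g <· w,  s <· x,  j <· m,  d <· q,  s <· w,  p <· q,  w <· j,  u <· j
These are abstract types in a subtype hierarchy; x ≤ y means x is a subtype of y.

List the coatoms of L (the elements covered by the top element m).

f, j, r

The coatoms are exactly the elements covered by m: f, j, r.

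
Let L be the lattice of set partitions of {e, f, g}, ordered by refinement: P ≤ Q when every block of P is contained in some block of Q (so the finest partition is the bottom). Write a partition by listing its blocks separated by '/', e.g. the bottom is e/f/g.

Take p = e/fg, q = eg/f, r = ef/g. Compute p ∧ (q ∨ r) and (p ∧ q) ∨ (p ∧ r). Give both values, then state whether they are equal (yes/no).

q ∨ r = efg, so p ∧ (q ∨ r) = e/fg ∧ efg = e/fg.
p ∧ q = e/f/g and p ∧ r = e/f/g, so (p ∧ q) ∨ (p ∧ r) = e/f/g ∨ e/f/g = e/f/g.
Equal: no.

e/fg; e/f/g; no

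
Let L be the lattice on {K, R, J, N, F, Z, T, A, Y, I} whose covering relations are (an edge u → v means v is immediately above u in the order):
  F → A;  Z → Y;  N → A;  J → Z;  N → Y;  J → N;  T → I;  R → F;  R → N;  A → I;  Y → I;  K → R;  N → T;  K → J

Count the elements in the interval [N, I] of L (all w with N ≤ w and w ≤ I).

5

The interval [N, I] = {A, I, N, T, Y}, which has 5 elements.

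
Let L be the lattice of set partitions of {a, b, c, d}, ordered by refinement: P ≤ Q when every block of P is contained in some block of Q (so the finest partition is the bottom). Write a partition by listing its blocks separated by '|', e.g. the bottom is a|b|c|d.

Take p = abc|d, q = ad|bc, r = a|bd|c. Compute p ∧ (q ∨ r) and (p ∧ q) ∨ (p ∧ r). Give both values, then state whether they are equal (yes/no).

q ∨ r = abcd, so p ∧ (q ∨ r) = abc|d ∧ abcd = abc|d.
p ∧ q = a|bc|d and p ∧ r = a|b|c|d, so (p ∧ q) ∨ (p ∧ r) = a|bc|d ∨ a|b|c|d = a|bc|d.
Equal: no.

abc|d; a|bc|d; no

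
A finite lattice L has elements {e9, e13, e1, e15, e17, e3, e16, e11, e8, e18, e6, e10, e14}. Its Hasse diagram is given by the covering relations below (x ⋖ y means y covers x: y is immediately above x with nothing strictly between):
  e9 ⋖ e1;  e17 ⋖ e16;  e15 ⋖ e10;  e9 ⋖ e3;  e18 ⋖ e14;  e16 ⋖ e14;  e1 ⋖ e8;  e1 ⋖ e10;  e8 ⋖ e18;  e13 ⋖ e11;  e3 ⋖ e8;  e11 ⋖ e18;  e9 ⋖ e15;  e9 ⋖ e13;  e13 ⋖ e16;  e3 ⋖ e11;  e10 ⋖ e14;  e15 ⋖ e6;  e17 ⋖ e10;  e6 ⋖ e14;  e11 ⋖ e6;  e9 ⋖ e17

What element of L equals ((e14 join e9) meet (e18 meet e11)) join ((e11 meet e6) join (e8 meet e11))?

e11

e14 ∨ e9 = e14
e18 ∧ e11 = e11
e14 ∧ e11 = e11
e11 ∧ e6 = e11
e8 ∧ e11 = e3
e11 ∨ e3 = e11
e11 ∨ e11 = e11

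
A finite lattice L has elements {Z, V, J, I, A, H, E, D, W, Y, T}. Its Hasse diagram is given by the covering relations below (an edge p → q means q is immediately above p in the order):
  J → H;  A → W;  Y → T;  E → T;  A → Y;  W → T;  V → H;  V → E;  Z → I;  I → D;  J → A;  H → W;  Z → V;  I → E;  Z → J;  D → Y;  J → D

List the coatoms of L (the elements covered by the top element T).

The coatoms are exactly the elements covered by T: E, W, Y.

E, W, Y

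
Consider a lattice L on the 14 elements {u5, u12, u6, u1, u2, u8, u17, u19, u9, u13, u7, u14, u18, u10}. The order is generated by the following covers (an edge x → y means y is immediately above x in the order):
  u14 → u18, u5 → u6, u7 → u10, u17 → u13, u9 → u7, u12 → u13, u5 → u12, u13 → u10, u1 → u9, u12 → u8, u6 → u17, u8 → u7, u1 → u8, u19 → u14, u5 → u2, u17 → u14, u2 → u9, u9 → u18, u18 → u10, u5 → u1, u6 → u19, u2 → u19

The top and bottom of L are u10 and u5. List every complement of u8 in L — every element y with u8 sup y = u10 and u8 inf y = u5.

u14, u17, u19, u6

Need y with u8 ∨ y = u10 and u8 ∧ y = u5.
Checking each element gives: u14, u17, u19, u6.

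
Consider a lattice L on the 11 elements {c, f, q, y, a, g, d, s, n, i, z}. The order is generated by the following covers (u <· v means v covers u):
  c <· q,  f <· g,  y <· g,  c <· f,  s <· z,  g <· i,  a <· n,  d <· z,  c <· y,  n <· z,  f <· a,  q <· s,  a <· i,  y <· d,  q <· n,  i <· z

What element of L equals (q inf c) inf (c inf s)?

q ∧ c = c
c ∧ s = c
c ∧ c = c

c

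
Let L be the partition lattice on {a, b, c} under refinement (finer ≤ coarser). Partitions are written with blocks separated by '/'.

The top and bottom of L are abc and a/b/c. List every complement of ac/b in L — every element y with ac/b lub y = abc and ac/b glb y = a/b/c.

a/bc, ab/c

Need y with ac/b ∨ y = abc and ac/b ∧ y = a/b/c.
Checking each element gives: a/bc, ab/c.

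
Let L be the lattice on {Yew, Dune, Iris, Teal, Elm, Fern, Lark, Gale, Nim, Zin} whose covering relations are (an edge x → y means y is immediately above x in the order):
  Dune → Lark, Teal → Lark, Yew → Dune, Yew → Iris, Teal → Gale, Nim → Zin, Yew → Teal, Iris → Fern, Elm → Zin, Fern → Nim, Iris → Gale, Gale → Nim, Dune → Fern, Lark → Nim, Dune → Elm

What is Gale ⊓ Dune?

Yew

Common lower bounds of {Gale, Dune}: Yew.
The greatest among these is Yew.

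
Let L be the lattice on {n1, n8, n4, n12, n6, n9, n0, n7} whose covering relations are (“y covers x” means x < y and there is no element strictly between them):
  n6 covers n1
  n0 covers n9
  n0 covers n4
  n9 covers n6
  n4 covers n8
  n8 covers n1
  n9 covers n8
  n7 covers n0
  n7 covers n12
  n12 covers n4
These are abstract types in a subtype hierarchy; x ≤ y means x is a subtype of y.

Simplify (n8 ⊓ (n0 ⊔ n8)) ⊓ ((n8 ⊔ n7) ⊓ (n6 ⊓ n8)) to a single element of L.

n1

n0 ∨ n8 = n0
n8 ∧ n0 = n8
n8 ∨ n7 = n7
n6 ∧ n8 = n1
n7 ∧ n1 = n1
n8 ∧ n1 = n1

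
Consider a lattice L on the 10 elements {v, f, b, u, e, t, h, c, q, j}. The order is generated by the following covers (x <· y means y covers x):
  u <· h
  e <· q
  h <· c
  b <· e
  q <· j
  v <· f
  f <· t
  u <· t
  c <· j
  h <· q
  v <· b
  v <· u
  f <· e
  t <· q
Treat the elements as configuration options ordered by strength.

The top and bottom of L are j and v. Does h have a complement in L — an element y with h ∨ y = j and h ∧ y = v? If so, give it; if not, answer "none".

none

For every candidate y, either h ∨ y ≠ j or h ∧ y ≠ v; no complement exists.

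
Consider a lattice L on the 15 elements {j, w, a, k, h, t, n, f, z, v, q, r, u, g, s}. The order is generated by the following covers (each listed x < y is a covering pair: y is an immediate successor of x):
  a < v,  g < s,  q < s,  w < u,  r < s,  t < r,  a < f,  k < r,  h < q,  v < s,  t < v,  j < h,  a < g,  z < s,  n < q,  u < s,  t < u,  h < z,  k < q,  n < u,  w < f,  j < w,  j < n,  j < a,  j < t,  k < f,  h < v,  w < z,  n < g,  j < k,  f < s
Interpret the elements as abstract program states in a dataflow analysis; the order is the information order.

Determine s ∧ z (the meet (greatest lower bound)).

z

Common lower bounds of {s, z}: h, j, w, z.
The greatest among these is z.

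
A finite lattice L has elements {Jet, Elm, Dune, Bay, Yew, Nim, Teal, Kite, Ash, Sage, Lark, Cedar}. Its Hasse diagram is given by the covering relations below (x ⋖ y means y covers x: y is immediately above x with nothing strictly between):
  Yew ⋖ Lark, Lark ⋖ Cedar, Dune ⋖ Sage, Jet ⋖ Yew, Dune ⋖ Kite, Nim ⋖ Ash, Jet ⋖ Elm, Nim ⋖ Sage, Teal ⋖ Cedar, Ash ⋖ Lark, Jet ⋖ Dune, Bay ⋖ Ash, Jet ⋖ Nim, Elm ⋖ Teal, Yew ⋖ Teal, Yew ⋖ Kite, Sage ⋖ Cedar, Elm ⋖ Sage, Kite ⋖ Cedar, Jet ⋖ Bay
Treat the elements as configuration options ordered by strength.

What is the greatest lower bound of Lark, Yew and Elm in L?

Jet

Common lower bounds of {Lark, Yew, Elm}: Jet.
The greatest among these is Jet.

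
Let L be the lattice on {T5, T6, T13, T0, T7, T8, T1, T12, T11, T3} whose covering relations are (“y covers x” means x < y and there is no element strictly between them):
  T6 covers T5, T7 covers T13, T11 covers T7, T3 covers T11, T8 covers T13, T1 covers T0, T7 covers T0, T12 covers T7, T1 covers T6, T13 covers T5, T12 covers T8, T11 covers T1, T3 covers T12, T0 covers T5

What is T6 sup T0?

T1

Common upper bounds of {T6, T0}: T1, T11, T3.
The least among these is T1.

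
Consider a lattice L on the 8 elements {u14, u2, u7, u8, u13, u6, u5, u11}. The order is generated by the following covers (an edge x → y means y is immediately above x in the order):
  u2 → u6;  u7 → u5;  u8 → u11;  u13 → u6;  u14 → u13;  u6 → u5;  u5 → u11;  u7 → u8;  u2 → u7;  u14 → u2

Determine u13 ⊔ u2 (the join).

u6

Common upper bounds of {u13, u2}: u11, u5, u6.
The least among these is u6.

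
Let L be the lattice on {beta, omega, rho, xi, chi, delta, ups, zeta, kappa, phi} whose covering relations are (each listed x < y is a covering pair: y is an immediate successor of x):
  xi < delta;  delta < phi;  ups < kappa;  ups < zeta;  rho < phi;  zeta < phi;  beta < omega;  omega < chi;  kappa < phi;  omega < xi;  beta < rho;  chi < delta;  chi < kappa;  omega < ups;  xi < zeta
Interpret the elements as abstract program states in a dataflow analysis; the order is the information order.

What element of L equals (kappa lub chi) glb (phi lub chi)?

kappa

kappa ∨ chi = kappa
phi ∨ chi = phi
kappa ∧ phi = kappa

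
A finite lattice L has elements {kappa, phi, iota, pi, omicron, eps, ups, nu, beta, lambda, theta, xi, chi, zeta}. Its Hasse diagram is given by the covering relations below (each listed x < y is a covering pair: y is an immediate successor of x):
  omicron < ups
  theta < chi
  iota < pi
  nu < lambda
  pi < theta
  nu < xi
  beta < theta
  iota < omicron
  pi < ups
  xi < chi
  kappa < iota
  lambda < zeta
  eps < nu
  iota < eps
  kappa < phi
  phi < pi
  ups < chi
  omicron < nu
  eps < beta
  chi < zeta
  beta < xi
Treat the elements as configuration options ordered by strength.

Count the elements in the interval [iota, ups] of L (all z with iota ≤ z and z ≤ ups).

4

The interval [iota, ups] = {iota, omicron, pi, ups}, which has 4 elements.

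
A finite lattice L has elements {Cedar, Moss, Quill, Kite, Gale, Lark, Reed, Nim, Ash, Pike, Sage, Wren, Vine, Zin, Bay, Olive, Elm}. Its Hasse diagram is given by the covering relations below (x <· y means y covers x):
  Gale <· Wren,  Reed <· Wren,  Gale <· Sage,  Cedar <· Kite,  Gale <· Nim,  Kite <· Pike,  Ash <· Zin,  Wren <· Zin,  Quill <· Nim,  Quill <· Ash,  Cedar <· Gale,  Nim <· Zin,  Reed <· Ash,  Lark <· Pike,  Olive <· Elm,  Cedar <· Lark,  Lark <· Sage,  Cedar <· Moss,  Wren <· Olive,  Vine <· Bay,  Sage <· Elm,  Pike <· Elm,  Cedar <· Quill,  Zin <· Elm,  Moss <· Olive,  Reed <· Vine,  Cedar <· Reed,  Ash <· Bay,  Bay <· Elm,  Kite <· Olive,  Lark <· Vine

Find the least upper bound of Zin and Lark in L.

Elm

Common upper bounds of {Zin, Lark}: Elm.
The least among these is Elm.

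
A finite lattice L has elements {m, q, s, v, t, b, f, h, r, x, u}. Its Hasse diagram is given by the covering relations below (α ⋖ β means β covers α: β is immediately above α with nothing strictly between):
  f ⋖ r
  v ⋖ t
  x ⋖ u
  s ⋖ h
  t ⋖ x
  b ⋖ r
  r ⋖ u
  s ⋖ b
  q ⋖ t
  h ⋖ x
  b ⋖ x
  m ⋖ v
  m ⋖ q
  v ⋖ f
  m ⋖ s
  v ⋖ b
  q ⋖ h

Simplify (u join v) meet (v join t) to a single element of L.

u ∨ v = u
v ∨ t = t
u ∧ t = t

t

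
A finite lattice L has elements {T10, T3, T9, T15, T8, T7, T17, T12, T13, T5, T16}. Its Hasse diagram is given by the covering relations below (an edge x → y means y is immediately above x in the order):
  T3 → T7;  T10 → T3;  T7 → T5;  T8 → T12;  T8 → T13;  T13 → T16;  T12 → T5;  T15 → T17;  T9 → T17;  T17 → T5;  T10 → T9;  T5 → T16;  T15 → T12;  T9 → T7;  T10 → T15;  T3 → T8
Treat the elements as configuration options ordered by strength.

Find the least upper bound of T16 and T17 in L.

Common upper bounds of {T16, T17}: T16.
The least among these is T16.

T16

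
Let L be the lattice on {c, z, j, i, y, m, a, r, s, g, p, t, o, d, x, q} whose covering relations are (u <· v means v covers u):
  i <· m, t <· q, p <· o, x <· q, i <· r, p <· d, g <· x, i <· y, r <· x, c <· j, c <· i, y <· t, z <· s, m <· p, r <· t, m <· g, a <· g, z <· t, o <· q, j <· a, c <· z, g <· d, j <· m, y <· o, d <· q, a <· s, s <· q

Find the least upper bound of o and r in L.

q

Common upper bounds of {o, r}: q.
The least among these is q.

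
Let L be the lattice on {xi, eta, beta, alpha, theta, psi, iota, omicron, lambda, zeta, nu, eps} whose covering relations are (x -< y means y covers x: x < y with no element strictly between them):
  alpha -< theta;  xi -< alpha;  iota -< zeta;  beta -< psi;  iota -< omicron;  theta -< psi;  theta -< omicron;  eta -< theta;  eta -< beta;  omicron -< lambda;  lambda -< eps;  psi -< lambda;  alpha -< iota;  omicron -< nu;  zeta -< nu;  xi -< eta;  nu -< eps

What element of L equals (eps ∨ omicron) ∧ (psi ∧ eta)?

eps ∨ omicron = eps
psi ∧ eta = eta
eps ∧ eta = eta

eta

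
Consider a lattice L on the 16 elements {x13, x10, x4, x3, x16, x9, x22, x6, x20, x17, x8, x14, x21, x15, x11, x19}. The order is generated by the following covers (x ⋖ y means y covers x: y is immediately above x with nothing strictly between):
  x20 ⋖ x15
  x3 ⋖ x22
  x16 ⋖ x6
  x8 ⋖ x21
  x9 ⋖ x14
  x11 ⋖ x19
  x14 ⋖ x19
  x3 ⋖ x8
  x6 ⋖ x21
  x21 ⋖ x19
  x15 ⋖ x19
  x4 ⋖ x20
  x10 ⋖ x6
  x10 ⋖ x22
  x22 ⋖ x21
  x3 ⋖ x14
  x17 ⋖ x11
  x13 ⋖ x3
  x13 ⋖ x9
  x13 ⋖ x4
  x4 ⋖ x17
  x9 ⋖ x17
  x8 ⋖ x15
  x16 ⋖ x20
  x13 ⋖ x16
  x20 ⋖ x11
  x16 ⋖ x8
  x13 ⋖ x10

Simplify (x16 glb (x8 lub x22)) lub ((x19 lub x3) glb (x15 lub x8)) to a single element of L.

x15

x8 ∨ x22 = x21
x16 ∧ x21 = x16
x19 ∨ x3 = x19
x15 ∨ x8 = x15
x19 ∧ x15 = x15
x16 ∨ x15 = x15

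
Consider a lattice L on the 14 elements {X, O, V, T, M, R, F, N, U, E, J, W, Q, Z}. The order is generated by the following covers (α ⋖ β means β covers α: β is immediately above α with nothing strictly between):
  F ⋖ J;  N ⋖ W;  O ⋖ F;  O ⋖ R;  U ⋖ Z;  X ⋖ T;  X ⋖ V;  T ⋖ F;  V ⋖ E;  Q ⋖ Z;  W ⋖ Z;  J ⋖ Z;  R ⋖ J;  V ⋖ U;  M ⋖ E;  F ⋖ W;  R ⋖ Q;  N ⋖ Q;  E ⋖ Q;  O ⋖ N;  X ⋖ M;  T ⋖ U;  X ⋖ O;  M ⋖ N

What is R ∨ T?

J

Common upper bounds of {R, T}: J, Z.
The least among these is J.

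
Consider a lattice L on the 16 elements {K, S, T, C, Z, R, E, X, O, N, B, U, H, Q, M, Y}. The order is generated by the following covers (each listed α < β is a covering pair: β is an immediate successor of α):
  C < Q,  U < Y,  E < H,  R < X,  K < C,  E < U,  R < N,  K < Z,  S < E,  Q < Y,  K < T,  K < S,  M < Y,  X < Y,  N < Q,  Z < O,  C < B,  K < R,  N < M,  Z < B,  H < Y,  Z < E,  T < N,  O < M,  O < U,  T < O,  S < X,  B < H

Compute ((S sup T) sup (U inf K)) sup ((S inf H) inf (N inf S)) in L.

U

S ∨ T = U
U ∧ K = K
U ∨ K = U
S ∧ H = S
N ∧ S = K
S ∧ K = K
U ∨ K = U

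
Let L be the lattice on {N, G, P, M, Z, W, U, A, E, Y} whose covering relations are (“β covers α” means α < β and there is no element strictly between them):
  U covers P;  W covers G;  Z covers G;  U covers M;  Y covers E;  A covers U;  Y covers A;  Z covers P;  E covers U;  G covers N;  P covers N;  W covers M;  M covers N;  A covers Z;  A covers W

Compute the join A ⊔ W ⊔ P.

Common upper bounds of {A, W, P}: A, Y.
The least among these is A.

A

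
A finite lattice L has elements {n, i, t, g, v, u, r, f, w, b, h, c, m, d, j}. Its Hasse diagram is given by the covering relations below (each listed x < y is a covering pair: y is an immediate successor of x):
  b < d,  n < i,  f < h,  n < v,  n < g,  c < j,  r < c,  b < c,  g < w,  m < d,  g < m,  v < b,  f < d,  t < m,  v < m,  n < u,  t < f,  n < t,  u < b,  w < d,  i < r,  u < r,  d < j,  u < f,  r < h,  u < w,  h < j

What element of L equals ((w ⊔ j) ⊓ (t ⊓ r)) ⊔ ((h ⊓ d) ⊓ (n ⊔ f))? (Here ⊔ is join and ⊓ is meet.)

f

w ∨ j = j
t ∧ r = n
j ∧ n = n
h ∧ d = f
n ∨ f = f
f ∧ f = f
n ∨ f = f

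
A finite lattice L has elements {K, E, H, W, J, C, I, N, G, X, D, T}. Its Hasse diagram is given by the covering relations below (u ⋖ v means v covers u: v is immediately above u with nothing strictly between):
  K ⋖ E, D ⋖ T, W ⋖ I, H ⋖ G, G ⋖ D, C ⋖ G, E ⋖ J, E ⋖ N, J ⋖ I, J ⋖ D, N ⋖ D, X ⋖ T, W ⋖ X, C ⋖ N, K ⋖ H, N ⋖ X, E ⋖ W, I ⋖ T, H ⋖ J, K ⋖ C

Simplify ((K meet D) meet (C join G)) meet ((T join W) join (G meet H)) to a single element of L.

K ∧ D = K
C ∨ G = G
K ∧ G = K
T ∨ W = T
G ∧ H = H
T ∨ H = T
K ∧ T = K

K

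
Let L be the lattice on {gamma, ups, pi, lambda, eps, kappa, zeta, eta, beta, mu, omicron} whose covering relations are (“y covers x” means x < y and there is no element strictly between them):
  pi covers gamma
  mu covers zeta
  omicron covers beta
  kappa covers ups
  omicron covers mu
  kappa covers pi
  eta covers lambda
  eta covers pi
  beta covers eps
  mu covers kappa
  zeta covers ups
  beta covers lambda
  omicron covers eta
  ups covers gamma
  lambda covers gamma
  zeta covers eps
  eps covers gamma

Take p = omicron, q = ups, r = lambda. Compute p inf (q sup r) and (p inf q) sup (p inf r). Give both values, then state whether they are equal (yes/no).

omicron; omicron; yes

q sup r = omicron, so p inf (q sup r) = omicron inf omicron = omicron.
p inf q = ups and p inf r = lambda, so (p inf q) sup (p inf r) = ups sup lambda = omicron.
Equal: yes.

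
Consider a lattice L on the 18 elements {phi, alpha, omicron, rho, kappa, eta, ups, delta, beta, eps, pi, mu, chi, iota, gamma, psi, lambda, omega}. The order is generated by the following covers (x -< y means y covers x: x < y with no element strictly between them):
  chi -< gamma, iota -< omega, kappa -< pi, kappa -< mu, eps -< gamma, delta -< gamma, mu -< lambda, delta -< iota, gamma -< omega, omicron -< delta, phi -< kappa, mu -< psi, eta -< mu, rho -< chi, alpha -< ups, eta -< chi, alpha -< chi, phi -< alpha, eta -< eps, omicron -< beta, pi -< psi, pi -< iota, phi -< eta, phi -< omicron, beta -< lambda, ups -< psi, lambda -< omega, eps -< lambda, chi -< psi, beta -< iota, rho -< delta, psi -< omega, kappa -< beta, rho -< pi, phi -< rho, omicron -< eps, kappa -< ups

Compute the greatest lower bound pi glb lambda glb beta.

Common lower bounds of {pi, lambda, beta}: kappa, phi.
The greatest among these is kappa.

kappa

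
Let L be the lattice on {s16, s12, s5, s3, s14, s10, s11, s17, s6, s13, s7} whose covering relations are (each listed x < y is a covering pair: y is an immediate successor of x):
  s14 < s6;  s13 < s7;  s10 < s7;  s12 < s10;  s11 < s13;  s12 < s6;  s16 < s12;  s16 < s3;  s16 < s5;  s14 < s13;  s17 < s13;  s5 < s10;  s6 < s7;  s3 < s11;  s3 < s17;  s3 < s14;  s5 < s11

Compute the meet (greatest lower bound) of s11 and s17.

Common lower bounds of {s11, s17}: s16, s3.
The greatest among these is s3.

s3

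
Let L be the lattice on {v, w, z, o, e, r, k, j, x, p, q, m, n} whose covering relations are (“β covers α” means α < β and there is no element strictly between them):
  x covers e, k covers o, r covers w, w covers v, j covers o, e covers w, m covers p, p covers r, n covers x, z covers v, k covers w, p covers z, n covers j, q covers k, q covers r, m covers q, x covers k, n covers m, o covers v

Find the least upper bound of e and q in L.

n

Common upper bounds of {e, q}: n.
The least among these is n.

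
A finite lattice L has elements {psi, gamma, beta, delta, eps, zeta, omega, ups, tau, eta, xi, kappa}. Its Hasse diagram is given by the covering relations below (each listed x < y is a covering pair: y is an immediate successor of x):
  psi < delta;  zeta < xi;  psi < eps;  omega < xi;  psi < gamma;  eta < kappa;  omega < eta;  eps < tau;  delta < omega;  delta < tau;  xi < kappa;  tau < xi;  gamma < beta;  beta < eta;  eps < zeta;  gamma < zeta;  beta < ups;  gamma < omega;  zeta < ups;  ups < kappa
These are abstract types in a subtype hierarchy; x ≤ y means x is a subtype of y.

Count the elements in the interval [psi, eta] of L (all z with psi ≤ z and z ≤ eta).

The interval [psi, eta] = {beta, delta, eta, gamma, omega, psi}, which has 6 elements.

6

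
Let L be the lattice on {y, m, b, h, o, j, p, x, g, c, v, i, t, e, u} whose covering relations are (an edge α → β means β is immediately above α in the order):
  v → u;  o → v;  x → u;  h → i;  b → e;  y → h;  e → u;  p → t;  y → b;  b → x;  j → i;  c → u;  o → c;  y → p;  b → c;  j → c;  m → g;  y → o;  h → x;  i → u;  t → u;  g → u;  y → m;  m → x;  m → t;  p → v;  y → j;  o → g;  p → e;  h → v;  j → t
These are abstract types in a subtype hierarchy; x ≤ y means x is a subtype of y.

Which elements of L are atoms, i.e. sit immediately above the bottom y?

The atoms are exactly the elements that cover y: b, h, j, m, o, p.

b, h, j, m, o, p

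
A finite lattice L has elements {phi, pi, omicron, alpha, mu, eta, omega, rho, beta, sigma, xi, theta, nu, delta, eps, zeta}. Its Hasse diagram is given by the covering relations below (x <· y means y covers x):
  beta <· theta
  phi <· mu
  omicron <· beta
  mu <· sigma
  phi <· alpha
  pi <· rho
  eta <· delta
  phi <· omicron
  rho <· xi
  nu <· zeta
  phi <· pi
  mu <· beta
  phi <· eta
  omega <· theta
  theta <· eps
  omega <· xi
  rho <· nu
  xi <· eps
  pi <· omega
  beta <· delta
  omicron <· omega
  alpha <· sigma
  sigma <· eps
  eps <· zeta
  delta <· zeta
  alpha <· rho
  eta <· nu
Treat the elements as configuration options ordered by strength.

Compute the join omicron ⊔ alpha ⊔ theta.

eps

Common upper bounds of {omicron, alpha, theta}: eps, zeta.
The least among these is eps.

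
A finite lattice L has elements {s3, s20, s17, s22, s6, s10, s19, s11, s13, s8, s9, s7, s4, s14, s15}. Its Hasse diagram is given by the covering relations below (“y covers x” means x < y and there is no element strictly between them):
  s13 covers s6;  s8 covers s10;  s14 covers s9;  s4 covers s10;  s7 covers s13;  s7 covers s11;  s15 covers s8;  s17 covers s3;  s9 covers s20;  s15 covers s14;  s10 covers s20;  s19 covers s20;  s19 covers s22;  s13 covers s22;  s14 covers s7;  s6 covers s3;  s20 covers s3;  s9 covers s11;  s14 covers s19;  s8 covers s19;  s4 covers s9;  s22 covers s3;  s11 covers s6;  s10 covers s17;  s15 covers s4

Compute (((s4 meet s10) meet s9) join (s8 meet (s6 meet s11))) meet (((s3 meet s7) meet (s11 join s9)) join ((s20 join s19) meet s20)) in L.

s20

s4 ∧ s10 = s10
s10 ∧ s9 = s20
s6 ∧ s11 = s6
s8 ∧ s6 = s3
s20 ∨ s3 = s20
s3 ∧ s7 = s3
s11 ∨ s9 = s9
s3 ∧ s9 = s3
s20 ∨ s19 = s19
s19 ∧ s20 = s20
s3 ∨ s20 = s20
s20 ∧ s20 = s20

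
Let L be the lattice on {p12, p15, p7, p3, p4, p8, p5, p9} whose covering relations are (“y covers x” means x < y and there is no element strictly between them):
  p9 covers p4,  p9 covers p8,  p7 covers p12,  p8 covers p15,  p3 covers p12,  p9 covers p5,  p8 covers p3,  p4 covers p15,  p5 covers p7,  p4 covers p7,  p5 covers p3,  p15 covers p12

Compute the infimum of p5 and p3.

p3

Common lower bounds of {p5, p3}: p12, p3.
The greatest among these is p3.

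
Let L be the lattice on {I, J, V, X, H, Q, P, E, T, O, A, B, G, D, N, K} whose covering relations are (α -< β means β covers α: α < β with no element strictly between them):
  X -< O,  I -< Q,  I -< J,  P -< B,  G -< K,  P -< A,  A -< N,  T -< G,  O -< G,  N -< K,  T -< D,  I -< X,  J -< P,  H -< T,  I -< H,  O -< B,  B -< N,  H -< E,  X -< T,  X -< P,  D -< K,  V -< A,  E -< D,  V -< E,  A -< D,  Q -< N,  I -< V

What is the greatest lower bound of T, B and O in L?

X

Common lower bounds of {T, B, O}: I, X.
The greatest among these is X.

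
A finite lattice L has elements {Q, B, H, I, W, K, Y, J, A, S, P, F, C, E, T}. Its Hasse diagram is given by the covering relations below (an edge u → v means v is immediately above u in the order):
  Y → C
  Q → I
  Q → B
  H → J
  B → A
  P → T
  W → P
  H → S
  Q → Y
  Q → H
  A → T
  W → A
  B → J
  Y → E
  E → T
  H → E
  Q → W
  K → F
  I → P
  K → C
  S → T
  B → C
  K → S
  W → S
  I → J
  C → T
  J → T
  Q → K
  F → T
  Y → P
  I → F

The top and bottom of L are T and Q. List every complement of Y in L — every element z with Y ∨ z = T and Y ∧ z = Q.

Need z with Y ∨ z = T and Y ∧ z = Q.
Checking each element gives: A, F, J, S.

A, F, J, S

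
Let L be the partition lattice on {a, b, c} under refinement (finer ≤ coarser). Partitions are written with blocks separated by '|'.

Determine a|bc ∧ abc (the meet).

The meet (common refinement) of a|bc and abc intersects blocks pairwise, giving a|bc.

a|bc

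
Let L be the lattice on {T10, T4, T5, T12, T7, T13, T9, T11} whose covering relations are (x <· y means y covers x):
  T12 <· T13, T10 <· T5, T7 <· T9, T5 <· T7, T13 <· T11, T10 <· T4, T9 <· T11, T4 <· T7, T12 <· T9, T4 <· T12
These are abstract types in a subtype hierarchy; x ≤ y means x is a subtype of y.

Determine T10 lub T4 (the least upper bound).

Common upper bounds of {T10, T4}: T11, T12, T13, T4, T7, T9.
The least among these is T4.

T4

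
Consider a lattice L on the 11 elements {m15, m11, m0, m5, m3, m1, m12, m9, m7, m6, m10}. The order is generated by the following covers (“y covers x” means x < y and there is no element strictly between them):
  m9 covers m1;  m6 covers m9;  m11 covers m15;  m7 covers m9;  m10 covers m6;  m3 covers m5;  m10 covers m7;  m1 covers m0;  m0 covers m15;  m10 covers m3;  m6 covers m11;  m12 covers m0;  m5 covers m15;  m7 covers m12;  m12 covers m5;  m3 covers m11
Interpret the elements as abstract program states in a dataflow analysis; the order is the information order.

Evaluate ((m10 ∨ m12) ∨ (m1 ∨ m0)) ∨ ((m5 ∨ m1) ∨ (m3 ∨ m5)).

m10 ∨ m12 = m10
m1 ∨ m0 = m1
m10 ∨ m1 = m10
m5 ∨ m1 = m7
m3 ∨ m5 = m3
m7 ∨ m3 = m10
m10 ∨ m10 = m10

m10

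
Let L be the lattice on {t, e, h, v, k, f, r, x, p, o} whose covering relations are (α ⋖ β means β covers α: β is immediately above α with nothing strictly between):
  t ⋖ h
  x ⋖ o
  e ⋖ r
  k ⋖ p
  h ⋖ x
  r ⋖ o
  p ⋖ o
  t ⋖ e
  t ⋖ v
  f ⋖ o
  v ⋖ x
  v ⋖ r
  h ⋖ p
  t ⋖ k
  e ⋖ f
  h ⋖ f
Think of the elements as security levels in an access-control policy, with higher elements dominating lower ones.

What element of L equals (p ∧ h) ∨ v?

p ∧ h = h
h ∨ v = x

x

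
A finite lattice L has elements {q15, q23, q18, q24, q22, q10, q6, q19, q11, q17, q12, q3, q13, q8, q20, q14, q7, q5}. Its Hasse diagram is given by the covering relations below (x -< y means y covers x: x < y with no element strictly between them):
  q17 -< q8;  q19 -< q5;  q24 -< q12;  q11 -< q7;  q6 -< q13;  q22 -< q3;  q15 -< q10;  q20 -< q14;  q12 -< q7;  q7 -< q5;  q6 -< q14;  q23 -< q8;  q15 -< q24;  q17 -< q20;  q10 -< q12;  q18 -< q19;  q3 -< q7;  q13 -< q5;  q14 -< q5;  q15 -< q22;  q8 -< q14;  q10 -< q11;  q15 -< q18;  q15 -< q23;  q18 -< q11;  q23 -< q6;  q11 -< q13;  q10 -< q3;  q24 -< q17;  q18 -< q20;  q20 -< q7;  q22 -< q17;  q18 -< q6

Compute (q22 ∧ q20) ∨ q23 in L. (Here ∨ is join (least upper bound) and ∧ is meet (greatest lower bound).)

q22 ∧ q20 = q22
q22 ∨ q23 = q8

q8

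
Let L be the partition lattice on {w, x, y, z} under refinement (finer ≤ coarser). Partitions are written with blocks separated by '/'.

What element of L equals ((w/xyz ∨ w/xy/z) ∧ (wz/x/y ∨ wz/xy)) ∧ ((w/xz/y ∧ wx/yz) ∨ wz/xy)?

w/xy/z

w/xyz ∨ w/xy/z = w/xyz
wz/x/y ∨ wz/xy = wz/xy
w/xyz ∧ wz/xy = w/xy/z
w/xz/y ∧ wx/yz = w/x/y/z
w/x/y/z ∨ wz/xy = wz/xy
w/xy/z ∧ wz/xy = w/xy/z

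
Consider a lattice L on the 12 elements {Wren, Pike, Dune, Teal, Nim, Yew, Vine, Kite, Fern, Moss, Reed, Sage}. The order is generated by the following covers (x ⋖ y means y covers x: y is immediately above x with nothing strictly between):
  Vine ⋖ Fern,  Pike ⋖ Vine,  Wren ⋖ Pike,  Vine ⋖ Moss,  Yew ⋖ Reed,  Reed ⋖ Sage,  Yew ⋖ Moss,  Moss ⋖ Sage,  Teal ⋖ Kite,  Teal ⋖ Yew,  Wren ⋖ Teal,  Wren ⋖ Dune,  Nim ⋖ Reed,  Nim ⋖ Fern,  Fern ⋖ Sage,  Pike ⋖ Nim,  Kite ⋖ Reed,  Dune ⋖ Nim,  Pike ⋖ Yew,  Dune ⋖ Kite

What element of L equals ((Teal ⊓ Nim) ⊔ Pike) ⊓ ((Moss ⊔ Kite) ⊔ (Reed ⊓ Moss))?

Teal ∧ Nim = Wren
Wren ∨ Pike = Pike
Moss ∨ Kite = Sage
Reed ∧ Moss = Yew
Sage ∨ Yew = Sage
Pike ∧ Sage = Pike

Pike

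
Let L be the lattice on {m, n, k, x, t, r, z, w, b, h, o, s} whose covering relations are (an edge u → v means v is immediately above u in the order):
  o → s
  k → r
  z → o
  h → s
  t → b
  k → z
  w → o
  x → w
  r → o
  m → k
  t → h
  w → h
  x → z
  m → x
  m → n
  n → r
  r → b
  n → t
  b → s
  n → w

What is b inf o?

Common lower bounds of {b, o}: k, m, n, r.
The greatest among these is r.

r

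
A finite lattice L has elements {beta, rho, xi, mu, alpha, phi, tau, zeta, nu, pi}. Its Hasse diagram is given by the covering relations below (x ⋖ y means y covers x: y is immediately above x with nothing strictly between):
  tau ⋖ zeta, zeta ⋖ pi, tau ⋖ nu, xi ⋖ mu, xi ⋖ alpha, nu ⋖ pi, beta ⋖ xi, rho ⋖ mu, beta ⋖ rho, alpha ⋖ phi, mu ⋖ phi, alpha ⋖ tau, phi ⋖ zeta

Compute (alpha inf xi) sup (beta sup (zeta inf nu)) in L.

alpha ∧ xi = xi
zeta ∧ nu = tau
beta ∨ tau = tau
xi ∨ tau = tau

tau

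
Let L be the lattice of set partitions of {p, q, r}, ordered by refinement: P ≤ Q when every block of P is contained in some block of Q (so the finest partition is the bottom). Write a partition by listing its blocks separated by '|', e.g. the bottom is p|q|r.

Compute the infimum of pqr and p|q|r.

The meet (common refinement) of pqr and p|q|r intersects blocks pairwise, giving p|q|r.

p|q|r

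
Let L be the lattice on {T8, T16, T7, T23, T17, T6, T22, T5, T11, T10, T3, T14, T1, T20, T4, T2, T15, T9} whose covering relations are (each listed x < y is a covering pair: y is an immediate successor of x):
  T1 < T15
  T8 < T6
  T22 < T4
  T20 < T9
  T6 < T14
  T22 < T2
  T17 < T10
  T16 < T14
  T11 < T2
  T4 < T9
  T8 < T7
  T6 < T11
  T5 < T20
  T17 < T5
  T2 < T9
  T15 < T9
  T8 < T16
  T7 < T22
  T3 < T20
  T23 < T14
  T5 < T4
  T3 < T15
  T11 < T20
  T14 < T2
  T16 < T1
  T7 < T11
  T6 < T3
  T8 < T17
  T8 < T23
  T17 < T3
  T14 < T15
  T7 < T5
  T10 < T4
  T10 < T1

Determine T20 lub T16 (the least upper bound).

T9

Common upper bounds of {T20, T16}: T9.
The least among these is T9.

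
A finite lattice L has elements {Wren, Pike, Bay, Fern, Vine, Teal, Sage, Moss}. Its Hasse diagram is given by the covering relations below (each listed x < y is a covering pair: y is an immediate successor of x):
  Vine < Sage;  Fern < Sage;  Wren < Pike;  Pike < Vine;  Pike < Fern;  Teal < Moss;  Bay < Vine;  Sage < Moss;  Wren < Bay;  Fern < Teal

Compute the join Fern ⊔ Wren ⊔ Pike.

Common upper bounds of {Fern, Wren, Pike}: Fern, Moss, Sage, Teal.
The least among these is Fern.

Fern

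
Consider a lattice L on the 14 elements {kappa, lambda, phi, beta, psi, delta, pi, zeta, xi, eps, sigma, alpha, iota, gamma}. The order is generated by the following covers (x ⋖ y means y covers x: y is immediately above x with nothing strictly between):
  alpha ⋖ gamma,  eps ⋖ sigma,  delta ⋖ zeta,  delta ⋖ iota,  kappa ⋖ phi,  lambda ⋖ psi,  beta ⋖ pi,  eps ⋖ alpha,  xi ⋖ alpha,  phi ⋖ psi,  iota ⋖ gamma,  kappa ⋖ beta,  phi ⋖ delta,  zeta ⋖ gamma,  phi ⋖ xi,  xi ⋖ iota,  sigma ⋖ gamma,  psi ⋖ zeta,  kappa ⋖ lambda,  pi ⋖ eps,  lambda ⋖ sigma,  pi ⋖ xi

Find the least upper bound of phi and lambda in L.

psi

Common upper bounds of {phi, lambda}: gamma, psi, zeta.
The least among these is psi.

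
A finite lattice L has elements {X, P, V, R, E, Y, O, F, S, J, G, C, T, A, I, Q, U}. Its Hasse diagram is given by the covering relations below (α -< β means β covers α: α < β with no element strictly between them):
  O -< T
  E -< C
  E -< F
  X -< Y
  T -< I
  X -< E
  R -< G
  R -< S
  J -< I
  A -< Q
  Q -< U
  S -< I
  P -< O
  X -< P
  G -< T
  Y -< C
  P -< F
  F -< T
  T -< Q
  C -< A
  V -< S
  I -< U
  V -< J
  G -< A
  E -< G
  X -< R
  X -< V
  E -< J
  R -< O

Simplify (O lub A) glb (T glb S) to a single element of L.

R

O ∨ A = Q
T ∧ S = R
Q ∧ R = R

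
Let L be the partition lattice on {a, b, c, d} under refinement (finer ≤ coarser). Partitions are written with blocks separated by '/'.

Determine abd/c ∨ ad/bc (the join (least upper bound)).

The join of abd/c and ad/bc merges any blocks that overlap across the partitions, giving abcd.

abcd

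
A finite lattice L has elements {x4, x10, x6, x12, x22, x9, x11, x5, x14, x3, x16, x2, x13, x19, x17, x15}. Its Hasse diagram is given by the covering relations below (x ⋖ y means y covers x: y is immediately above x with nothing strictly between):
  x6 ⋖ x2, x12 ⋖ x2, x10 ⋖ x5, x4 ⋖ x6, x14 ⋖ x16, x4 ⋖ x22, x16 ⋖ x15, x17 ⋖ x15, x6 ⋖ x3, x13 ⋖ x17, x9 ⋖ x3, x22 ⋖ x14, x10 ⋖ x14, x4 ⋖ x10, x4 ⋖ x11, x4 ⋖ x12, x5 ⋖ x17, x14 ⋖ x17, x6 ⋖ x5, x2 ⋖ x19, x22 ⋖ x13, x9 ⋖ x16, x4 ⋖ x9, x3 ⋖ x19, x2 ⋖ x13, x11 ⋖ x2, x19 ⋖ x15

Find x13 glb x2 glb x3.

Common lower bounds of {x13, x2, x3}: x4, x6.
The greatest among these is x6.

x6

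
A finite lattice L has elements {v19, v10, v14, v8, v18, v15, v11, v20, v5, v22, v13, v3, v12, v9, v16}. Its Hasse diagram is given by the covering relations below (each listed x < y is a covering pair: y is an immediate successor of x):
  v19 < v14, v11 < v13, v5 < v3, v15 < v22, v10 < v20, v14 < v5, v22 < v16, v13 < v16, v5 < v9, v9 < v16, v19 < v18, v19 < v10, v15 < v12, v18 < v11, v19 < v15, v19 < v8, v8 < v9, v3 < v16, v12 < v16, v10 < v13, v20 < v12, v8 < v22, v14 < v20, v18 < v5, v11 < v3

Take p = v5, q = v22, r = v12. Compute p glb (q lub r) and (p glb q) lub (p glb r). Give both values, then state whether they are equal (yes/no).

v5; v14; no

q lub r = v16, so p glb (q lub r) = v5 glb v16 = v5.
p glb q = v19 and p glb r = v14, so (p glb q) lub (p glb r) = v19 lub v14 = v14.
Equal: no.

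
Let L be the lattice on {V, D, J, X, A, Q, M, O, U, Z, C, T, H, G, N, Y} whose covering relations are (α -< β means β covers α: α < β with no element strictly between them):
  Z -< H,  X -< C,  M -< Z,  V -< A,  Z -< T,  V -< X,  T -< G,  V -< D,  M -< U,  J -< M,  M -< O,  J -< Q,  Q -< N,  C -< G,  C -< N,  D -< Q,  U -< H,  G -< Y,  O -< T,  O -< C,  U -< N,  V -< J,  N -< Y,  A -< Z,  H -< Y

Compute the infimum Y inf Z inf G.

Z

Common lower bounds of {Y, Z, G}: A, J, M, V, Z.
The greatest among these is Z.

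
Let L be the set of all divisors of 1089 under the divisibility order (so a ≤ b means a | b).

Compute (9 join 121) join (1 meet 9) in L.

9 ∨ 121 = 1089
1 ∧ 9 = 1
1089 ∨ 1 = 1089

1089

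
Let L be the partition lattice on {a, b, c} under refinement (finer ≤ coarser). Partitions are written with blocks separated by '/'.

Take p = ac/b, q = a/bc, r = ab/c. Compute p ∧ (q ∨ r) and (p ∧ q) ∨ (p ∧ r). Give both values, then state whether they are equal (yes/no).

q ∨ r = abc, so p ∧ (q ∨ r) = ac/b ∧ abc = ac/b.
p ∧ q = a/b/c and p ∧ r = a/b/c, so (p ∧ q) ∨ (p ∧ r) = a/b/c ∨ a/b/c = a/b/c.
Equal: no.

ac/b; a/b/c; no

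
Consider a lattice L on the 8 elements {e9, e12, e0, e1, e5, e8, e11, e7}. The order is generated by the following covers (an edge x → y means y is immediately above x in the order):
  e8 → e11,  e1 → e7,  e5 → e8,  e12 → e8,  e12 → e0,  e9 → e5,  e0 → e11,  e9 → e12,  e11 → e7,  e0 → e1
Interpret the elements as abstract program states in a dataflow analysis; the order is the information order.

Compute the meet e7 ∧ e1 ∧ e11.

e0

Common lower bounds of {e7, e1, e11}: e0, e12, e9.
The greatest among these is e0.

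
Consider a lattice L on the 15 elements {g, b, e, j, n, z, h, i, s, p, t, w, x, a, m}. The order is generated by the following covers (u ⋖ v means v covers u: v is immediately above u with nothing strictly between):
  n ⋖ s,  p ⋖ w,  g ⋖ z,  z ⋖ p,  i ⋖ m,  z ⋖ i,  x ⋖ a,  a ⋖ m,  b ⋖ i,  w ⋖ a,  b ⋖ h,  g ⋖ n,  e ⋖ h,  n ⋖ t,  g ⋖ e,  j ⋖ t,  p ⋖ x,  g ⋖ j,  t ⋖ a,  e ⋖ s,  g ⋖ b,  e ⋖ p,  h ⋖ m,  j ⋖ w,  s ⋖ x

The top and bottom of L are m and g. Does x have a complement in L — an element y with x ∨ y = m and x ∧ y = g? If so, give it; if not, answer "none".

b

Need y with x ∨ y = m and x ∧ y = g.
Checking each element gives: b.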